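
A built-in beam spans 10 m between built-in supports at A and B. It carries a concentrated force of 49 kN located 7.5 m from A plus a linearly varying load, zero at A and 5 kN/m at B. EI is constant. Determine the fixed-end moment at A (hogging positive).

M_A = 39.64 kN·m

Release both end moments; the primary structure is a simply-supported span AB with redundants M_A and M_B.
Simple-span end rotations at A and B under the given loads:
  at A: point load 49 at a = 7.5: Pab(L + b)/(6LEI) = 191.4/EI
  at B: point load 49 at a = 7.5: Pab(L + a)/(6LEI) = 268/EI
  at A: triangular load, peak 5: 7w₀L³/(360EI) = 97.22/EI
  at B: triangular load, peak 5: w₀L³/(45EI) = 111.1/EI
  θ_A0 = 288.6/EI,  θ_B0 = 379.1/EI
Flexibility coefficients: a unit moment at one end gives L/(3EI) there and L/(6EI) at the far end, so f₁₁ = f₂₂ = 3.333/EI and f₁₂ = f₂₁ = 1.667/EI.
Compatibility — zero rotation at each built-in end:
  3.333 M_A + 1.667 M_B = 288.6
  1.667 M_A + 3.333 M_B = 379.1
Solving the pair gives M_A = 39.64 kN·m and M_B = 93.91 kN·m (hogging).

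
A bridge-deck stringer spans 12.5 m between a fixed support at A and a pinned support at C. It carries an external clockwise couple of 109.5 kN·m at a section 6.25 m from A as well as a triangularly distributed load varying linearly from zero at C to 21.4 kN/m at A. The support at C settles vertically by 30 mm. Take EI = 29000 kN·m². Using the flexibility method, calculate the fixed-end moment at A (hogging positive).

Take the reaction at C as the redundant and release it; the primary structure is a cantilever fixed at A.
Deflection at C on the released cantilever, summing each load's contribution:
  clockwise couple 109.5 at a = 6.25: M₀a(2L − a)/(2EI) = 6416/EI
  triangular load, peak 21.4 at the fixed end: w₀L⁴/(30EI) = 17415/EI
  δ_0 = 23831/EI
Flexibility coefficient — unit upward force at C: δ_{CC} = L³/(3EI) = 651/EI.
With EI = 29000 kN·m²: δ_0 = 0.82177 m and δ_{CC} = 0.02245 m/kN.
Compatibility — the beam at C must follow the support down by 0.03 m: δ_0 − R_C·δ_{CC} = 0.03, so R_C = (0.82177 − 0.03)/0.02245 = 35.27 kN.
Moment equilibrium about A: M_A = Σ(load moments about A) − R_C·L = 666.8 − 35.27×12.5 = 225.9 kN·m.

M_A = 225.9 kN·m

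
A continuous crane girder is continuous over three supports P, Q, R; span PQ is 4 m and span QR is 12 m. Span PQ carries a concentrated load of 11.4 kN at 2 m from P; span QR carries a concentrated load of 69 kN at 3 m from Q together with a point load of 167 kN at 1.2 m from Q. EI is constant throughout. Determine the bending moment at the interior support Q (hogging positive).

Insert a hinge at Q; M_Q is the redundant, and each span becomes simply supported.
Rotations at Q on the released spans (each span's end-slope, ×1/EI):
  span PQ: point load 11.4 at a = 2: Pab(L + a)/(6LEI) = 11.4/EI
  span QR: point load 69 at a = 3: Pab(L + b)/(6LEI) = 543.4/EI
  span QR: point load 167 at a = 1.2: Pab(L + b)/(6LEI) = 685.4/EI
  relative rotation θ_0 = (11.4 + 1229)/EI = 1240/EI
A unit hogging moment at Q produces rotation L₁/(3EI) + L₂/(3EI) = 5.333/EI.
Compatibility: M_Q·(L₁+L₂)/(3EI) = θ_0, giving M_Q = 232.5 kN·m (hogging).

M_Q = 232.5 kN·m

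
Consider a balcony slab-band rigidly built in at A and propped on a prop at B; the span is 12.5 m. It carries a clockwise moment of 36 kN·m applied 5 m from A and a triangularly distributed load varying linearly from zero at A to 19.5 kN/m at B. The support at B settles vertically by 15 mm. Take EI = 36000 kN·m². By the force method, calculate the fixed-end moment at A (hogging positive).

M_A = 189.5 kN·m

Remove the prop at B; the released (primary) structure is a cantilever built in at A.
Downward deflection at the released point B due to the loads:
  clockwise couple 36 at a = 5: M₀a(2L − a)/(2EI) = 1800/EI
  triangular load, peak 19.5 at the free end: 11w₀L⁴/(120EI) = 43640/EI
  δ_0 = 45440/EI
Tip deflection under a unit load at B: L³/(3EI) = 651/EI.
With EI = 36000 kN·m²: δ_0 = 1.2622 m and δ_{BB} = 0.018084 m/kN.
Compatibility — the beam at B must follow the support down by 0.015 m: δ_0 − R_B·δ_{BB} = 0.015, so R_B = (1.2622 − 0.015)/0.018084 = 68.97 kN.
Moment equilibrium about A: M_A = Σ(load moments about A) − R_B·L = 1052 − 68.97×12.5 = 189.5 kN·m.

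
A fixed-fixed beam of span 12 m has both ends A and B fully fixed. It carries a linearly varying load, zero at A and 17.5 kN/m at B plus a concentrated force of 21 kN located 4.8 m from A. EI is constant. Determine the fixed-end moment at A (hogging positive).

M_A = 120.3 kN·m

Release both end moments; the primary structure is a simply-supported span AB with redundants M_A and M_B.
End rotations of the released simple span under the applied load (×1/EI):
  at A: triangular load, peak 17.5: 7w₀L³/(360EI) = 588/EI
  at B: triangular load, peak 17.5: w₀L³/(45EI) = 672/EI
  at A: point load 21 at a = 4.8: Pab(L + b)/(6LEI) = 193.5/EI
  at B: point load 21 at a = 4.8: Pab(L + a)/(6LEI) = 169.3/EI
  θ_A0 = 781.5/EI,  θ_B0 = 841.3/EI
Flexibility coefficients: a unit moment at one end gives L/(3EI) there and L/(6EI) at the far end, so f₁₁ = f₂₂ = 4/EI and f₁₂ = f₂₁ = 2/EI.
Compatibility — zero rotation at each built-in end:
  4 M_A + 2 M_B = 781.5
  2 M_A + 4 M_B = 841.3
Solving the pair gives M_A = 120.3 kN·m and M_B = 150.2 kN·m (hogging).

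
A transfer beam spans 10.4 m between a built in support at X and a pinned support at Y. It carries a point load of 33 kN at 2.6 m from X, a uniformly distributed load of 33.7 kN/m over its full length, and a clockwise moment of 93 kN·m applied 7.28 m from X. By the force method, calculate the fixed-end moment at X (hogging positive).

Remove the prop at Y; the released (primary) structure is a cantilever built in at X.
Deflection at Y on the released cantilever, summing each load's contribution:
  point load 33 at a = 2.6: Pa²(3L − a)/(6EI) = 1063/EI
  UDL 33.7: wL⁴/(8EI) = 49280/EI
  clockwise couple 93 at a = 7.28: M₀a(2L − a)/(2EI) = 4577/EI
  δ_0 = 54920/EI
Flexibility coefficient — unit upward force at Y: δ_{YY} = L³/(3EI) = 375/EI.
The prop prevents deflection at Y: R_Y = δ_0/δ_{YY} = 54920/375 = 146.5 kN.
Moment equilibrium about X: M_X = Σ(load moments about X) − R_Y·L = 2001 − 146.5×10.4 = 478 kN·m.

M_X = 478 kN·m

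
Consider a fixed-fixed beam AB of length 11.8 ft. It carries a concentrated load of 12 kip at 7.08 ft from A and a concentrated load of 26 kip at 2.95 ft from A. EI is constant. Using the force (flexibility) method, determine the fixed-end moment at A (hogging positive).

M_A = 56.74 kip·ft

Release both end moments; the primary structure is a simply-supported span AB with redundants M_A and M_B.
On the primary (simply-supported) span, the end slopes from the loading are:
  at A: point load 12 at a = 7.08: Pab(L + b)/(6LEI) = 93.57/EI
  at B: point load 12 at a = 7.08: Pab(L + a)/(6LEI) = 106.9/EI
  at A: point load 26 at a = 2.95: Pab(L + b)/(6LEI) = 198/EI
  at B: point load 26 at a = 2.95: Pab(L + a)/(6LEI) = 141.4/EI
  θ_A0 = 291.6/EI,  θ_B0 = 248.4/EI
Flexibility coefficients: a unit moment at one end gives L/(3EI) there and L/(6EI) at the far end, so f₁₁ = f₂₂ = 3.933/EI and f₁₂ = f₂₁ = 1.967/EI.
Compatibility — zero rotation at each built-in end:
  3.933 M_A + 1.967 M_B = 291.6
  1.967 M_A + 3.933 M_B = 248.4
Solving the pair gives M_A = 56.74 kip·ft and M_B = 34.77 kip·ft (hogging).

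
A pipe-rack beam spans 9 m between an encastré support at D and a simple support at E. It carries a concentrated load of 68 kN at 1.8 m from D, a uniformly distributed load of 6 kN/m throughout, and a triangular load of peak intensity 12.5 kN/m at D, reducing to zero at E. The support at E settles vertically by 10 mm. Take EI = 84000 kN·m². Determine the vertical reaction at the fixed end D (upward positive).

Remove the prop at E; the released (primary) structure is a cantilever built in at D.
Deflection at E on the released cantilever, summing each load's contribution:
  point load 68 at a = 1.8: Pa²(3L − a)/(6EI) = 925.3/EI
  UDL 6: wL⁴/(8EI) = 4921/EI
  triangular load, peak 12.5 at the fixed end: w₀L⁴/(30EI) = 2734/EI
  δ_0 = 8580/EI
Flexibility coefficient — unit upward force at E: δ_{EE} = L³/(3EI) = 243/EI.
With EI = 84000 kN·m²: δ_0 = 0.10214 m and δ_{EE} = 0.002893 m/kN.
Compatibility — the beam at E must follow the support down by 0.01 m: δ_0 − R_E·δ_{EE} = 0.01, so R_E = (0.10214 − 0.01)/0.002893 = 31.85 kN.
Vertical equilibrium: R_D = ΣP − R_E = 178.2 − 31.85 = 146.4 kN.

R_D = 146.4 kN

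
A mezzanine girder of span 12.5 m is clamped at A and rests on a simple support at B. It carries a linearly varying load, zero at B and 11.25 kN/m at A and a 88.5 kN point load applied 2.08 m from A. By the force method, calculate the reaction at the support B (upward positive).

Remove the prop at B; the released (primary) structure is a cantilever built in at A.
Downward deflection at the released point B due to the loads:
  triangular load, peak 11.25 at the fixed end: w₀L⁴/(30EI) = 9155/EI
  point load 88.5 at a = 2.08: Pa²(3L − a)/(6EI) = 2260/EI
  δ_0 = 11416/EI
Tip deflection under a unit load at B: L³/(3EI) = 651/EI.
Compatibility at B: δ_0 − R_B·δ_{BB} = 0, so R_B = 11416/651 = 17.53 kN.

R_B = 17.53 kN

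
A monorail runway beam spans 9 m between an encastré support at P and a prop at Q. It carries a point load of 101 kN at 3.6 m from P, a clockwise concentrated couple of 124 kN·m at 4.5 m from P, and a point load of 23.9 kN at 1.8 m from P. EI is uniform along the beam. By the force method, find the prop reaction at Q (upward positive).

R_Q = 37.85 kN

Release the roller at Q. Primary structure: cantilever fixed at P.
Deflection at Q on the released cantilever, summing each load's contribution:
  point load 101 at a = 3.6: Pa²(3L − a)/(6EI) = 5105/EI
  clockwise couple 124 at a = 4.5: M₀a(2L − a)/(2EI) = 3766/EI
  point load 23.9 at a = 1.8: Pa²(3L − a)/(6EI) = 325.2/EI
  δ_0 = 9197/EI
Flexibility coefficient — unit upward force at Q: δ_{QQ} = L³/(3EI) = 243/EI.
The prop prevents deflection at Q: R_Q = δ_0/δ_{QQ} = 9197/243 = 37.85 kN.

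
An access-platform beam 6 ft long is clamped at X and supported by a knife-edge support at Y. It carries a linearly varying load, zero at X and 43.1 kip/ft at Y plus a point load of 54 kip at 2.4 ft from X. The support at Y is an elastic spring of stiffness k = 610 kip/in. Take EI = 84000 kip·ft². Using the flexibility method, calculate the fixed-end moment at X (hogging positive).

Release the roller at Y. Primary structure: cantilever fixed at X.
Deflection at Y on the released cantilever, summing each load's contribution:
  triangular load, peak 43.1 at the free end: 11w₀L⁴/(120EI) = 5120/EI
  point load 54 at a = 2.4: Pa²(3L − a)/(6EI) = 808.7/EI
  δ_0 = 5929/EI
Tip deflection under a unit load at Y: L³/(3EI) = 72/EI.
With EI = 84000 kip·ft²: δ_0 = 0.070583 ft and δ_{YY} = 0.000857 ft/kip.
Compatibility — the spring shortens by R_Y/k under the reaction it provides: δ_0 − R_Y·δ_{YY} = R_Y/k. With 1/k = 1/(610×12) ft/kip = 0.000137 ft/kip, R_Y = δ_0 / (δ_{YY} + 1/k) = 0.070583 / (0.000857 + 0.000137) = 71.03 kip.
Moment equilibrium about X: M_X = Σ(load moments about X) − R_Y·L = 646.8 − 71.03×6 = 220.6 kip·ft.

M_X = 220.6 kip·ft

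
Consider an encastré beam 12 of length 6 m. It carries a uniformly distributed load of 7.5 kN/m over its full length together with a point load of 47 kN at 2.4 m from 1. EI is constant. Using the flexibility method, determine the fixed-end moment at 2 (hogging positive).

M_2 = 49.57 kN·m

Release both end moments; the primary structure is a simply-supported span 12 with redundants M_1 and M_2.
Simple-span end rotations at 1 and 2 under the given loads:
  at 1: UDL 7.5: wL³/(24EI) = 67.5/EI
  at 2: UDL 7.5: wL³/(24EI) = 67.5/EI
  at 1: point load 47 at a = 2.4: Pab(L + b)/(6LEI) = 108.3/EI
  at 2: point load 47 at a = 2.4: Pab(L + a)/(6LEI) = 94.75/EI
  θ_10 = 175.8/EI,  θ_20 = 162.3/EI
Flexibility coefficients: a unit moment at one end gives L/(3EI) there and L/(6EI) at the far end, so f₁₁ = f₂₂ = 2/EI and f₁₂ = f₂₁ = 1/EI.
Compatibility — zero rotation at each built-in end:
  2 M_1 + 1 M_2 = 175.8
  1 M_1 + 2 M_2 = 162.3
Solving the pair gives M_1 = 63.11 kN·m and M_2 = 49.57 kN·m (hogging).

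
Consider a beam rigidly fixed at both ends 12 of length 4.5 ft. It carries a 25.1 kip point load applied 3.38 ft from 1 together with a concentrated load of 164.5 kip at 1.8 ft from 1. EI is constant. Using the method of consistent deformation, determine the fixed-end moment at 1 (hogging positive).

M_1 = 111.9 kip·ft

Release both end moments; the primary structure is a simply-supported span 12 with redundants M_1 and M_2.
On the primary (simply-supported) span, the end slopes from the loading are:
  at 1: point load 25.1 at a = 3.38: Pab(L + b)/(6LEI) = 19.78/EI
  at 2: point load 25.1 at a = 3.38: Pab(L + a)/(6LEI) = 27.73/EI
  at 1: point load 164.5 at a = 1.8: Pab(L + b)/(6LEI) = 213.2/EI
  at 2: point load 164.5 at a = 1.8: Pab(L + a)/(6LEI) = 186.5/EI
  θ_10 = 233/EI,  θ_20 = 214.3/EI
Flexibility coefficients: a unit moment at one end gives L/(3EI) there and L/(6EI) at the far end, so f₁₁ = f₂₂ = 1.5/EI and f₁₂ = f₂₁ = 0.75/EI.
Compatibility — zero rotation at each built-in end:
  1.5 M_1 + 0.75 M_2 = 233
  0.75 M_1 + 1.5 M_2 = 214.3
Solving the pair gives M_1 = 111.9 kip·ft and M_2 = 86.92 kip·ft (hogging).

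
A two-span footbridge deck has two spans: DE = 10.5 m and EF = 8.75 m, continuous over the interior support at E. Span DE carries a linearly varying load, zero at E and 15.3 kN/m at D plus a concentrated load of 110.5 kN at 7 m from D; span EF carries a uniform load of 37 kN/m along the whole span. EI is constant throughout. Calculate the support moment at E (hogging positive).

Insert a hinge at E; M_E is the redundant, and each span becomes simply supported.
Rotations at E on the released spans (each span's end-slope, ×1/EI):
  span DE: triangular load, peak 15.3: 7w₀L³/(360EI) = 344.4/EI
  span DE: point load 110.5 at a = 7: Pab(L + a)/(6LEI) = 752/EI
  span EF: UDL 37: wL³/(24EI) = 1033/EI
  relative rotation θ_0 = (1096 + 1033)/EI = 2129/EI
A unit hogging moment at E produces rotation L₁/(3EI) + L₂/(3EI) = 6.417/EI.
Slope continuity at E: θ_0 = M_E·6.417/EI, so M_E = 2129/6.417 = 331.8 kN·m (hogging).

M_E = 331.8 kN·m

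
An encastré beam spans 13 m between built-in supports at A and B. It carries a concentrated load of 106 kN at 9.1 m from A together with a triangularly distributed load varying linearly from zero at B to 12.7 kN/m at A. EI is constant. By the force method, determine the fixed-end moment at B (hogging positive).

Release both end moments; the primary structure is a simply-supported span AB with redundants M_A and M_B.
End rotations of the released simple span under the applied load (×1/EI):
  at A: point load 106 at a = 9.1: Pab(L + b)/(6LEI) = 815.1/EI
  at B: point load 106 at a = 9.1: Pab(L + a)/(6LEI) = 1066/EI
  at A: triangular load, peak 12.7: w₀L³/(45EI) = 620/EI
  at B: triangular load, peak 12.7: 7w₀L³/(360EI) = 542.5/EI
  θ_A0 = 1435/EI,  θ_B0 = 1608/EI
Flexibility coefficients: a unit moment at one end gives L/(3EI) there and L/(6EI) at the far end, so f₁₁ = f₂₂ = 4.333/EI and f₁₂ = f₂₁ = 2.167/EI.
Compatibility — zero rotation at each built-in end:
  4.333 M_A + 2.167 M_B = 1435
  2.167 M_A + 4.333 M_B = 1608
Solving the pair gives M_A = 194.1 kN·m and M_B = 274.1 kN·m (hogging).

M_B = 274.1 kN·m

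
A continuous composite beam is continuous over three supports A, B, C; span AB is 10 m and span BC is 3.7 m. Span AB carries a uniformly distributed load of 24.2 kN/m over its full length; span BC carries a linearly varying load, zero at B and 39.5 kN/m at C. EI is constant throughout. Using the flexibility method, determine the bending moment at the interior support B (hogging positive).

Insert a hinge at B; M_B is the redundant, and each span becomes simply supported.
Rotations at B on the released spans (each span's end-slope, ×1/EI):
  span AB: UDL 24.2: wL³/(24EI) = 1008/EI
  span BC: triangular load, peak 39.5: 7w₀L³/(360EI) = 38.9/EI
  relative rotation θ_0 = (1008 + 38.9)/EI = 1047/EI
A unit hogging moment at B produces rotation L₁/(3EI) + L₂/(3EI) = 4.567/EI.
Compatibility: M_B·(L₁+L₂)/(3EI) = θ_0, giving M_B = 229.3 kN·m (hogging).

M_B = 229.3 kN·m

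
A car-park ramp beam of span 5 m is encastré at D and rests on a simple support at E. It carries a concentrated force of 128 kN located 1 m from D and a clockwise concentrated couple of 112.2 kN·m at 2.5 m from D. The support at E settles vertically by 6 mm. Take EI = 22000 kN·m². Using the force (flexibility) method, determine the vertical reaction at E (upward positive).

R_E = 29.25 kN

Choose R_E as the redundant. The primary structure is the cantilever fixed at D.
Primary-structure tip deflection at E by superposition:
  point load 128 at a = 1: Pa²(3L − a)/(6EI) = 298.7/EI
  clockwise couple 112.2 at a = 2.5: M₀a(2L − a)/(2EI) = 1052/EI
  δ_0 = 1351/EI
Tip deflection under a unit load at E: L³/(3EI) = 41.67/EI.
With EI = 22000 kN·m²: δ_0 = 0.061388 m and δ_{EE} = 0.001894 m/kN.
Compatibility — the beam at E must follow the support down by 0.006 m: δ_0 − R_E·δ_{EE} = 0.006, so R_E = (0.061388 − 0.006)/0.001894 = 29.25 kN.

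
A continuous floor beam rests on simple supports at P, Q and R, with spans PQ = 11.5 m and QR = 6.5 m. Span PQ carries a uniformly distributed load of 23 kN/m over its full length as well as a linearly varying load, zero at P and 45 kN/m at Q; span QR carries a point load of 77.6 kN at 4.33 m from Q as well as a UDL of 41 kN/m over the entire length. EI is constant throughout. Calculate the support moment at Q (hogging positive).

Take M_Q as the redundant. Released structure: two simple spans PQ and QR with a hinge at Q.
End slopes at the hinge Q, treating each span as simply supported:
  span PQ: UDL 23: wL³/(24EI) = 1458/EI
  span PQ: triangular load, peak 45: w₀L³/(45EI) = 1521/EI
  span QR: point load 77.6 at a = 4.33: Pab(L + b)/(6LEI) = 162.1/EI
  span QR: UDL 41: wL³/(24EI) = 469.2/EI
  relative rotation θ_0 = (2978 + 631.2)/EI = 3610/EI
A unit hogging moment at Q produces rotation L₁/(3EI) + L₂/(3EI) = 6/EI.
Slope continuity at Q: θ_0 = M_Q·6/EI, so M_Q = 3610/6 = 601.6 kN·m (hogging).

M_Q = 601.6 kN·m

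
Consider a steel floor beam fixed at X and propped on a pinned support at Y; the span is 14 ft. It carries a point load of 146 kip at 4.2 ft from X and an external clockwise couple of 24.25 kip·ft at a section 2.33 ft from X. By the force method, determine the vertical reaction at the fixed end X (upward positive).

Choose R_Y as the redundant. The primary structure is the cantilever fixed at X.
Deflection at Y on the released cantilever, summing each load's contribution:
  point load 146 at a = 4.2: Pa²(3L − a)/(6EI) = 16225/EI
  clockwise couple 24.25 at a = 2.33: M₀a(2L − a)/(2EI) = 725.2/EI
  δ_0 = 16950/EI
Flexibility coefficient — unit upward force at Y: δ_{YY} = L³/(3EI) = 914.7/EI.
The prop prevents deflection at Y: R_Y = δ_0/δ_{YY} = 16950/914.7 = 18.53 kip.
Vertical equilibrium: R_X = ΣP − R_Y = 146 − 18.53 = 127.5 kip.

R_X = 127.5 kip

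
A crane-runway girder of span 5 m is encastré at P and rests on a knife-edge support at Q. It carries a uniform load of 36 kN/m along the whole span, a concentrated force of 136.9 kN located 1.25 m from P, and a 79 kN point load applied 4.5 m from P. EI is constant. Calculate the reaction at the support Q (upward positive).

R_Q = 146.5 kN

Remove the prop at Q; the released (primary) structure is a cantilever built in at P.
Deflection at Q on the released cantilever, summing each load's contribution:
  UDL 36: wL⁴/(8EI) = 2812/EI
  point load 136.9 at a = 1.25: Pa²(3L − a)/(6EI) = 490.2/EI
  point load 79 at a = 4.5: Pa²(3L − a)/(6EI) = 2800/EI
  δ_0 = 6102/EI
Flexibility coefficient — unit upward force at Q: δ_{QQ} = L³/(3EI) = 41.67/EI.
Compatibility at Q: δ_0 − R_Q·δ_{QQ} = 0, so R_Q = 6102/41.67 = 146.5 kN.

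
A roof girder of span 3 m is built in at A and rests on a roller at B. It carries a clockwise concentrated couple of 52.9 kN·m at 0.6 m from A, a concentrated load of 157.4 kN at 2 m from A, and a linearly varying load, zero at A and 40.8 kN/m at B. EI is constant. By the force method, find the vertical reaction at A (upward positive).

R_A = 93.8 kN

Remove the prop at B; the released (primary) structure is a cantilever built in at A.
Primary-structure tip deflection at B by superposition:
  clockwise couple 52.9 at a = 0.6: M₀a(2L − a)/(2EI) = 85.7/EI
  point load 157.4 at a = 2: Pa²(3L − a)/(6EI) = 734.5/EI
  triangular load, peak 40.8 at the free end: 11w₀L⁴/(120EI) = 302.9/EI
  δ_0 = 1123/EI
Tip deflection under a unit load at B: L³/(3EI) = 9/EI.
Compatibility at B: δ_0 − R_B·δ_{BB} = 0, so R_B = 1123/9 = 124.8 kN.
Vertical equilibrium: R_A = ΣP − R_B = 218.6 − 124.8 = 93.8 kN.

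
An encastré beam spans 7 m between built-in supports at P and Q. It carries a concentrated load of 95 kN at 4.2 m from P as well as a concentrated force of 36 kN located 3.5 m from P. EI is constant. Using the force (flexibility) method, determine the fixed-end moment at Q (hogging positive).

Release both end moments; the primary structure is a simply-supported span PQ with redundants M_P and M_Q.
On the primary (simply-supported) span, the end slopes from the loading are:
  at P: point load 95 at a = 4.2: Pab(L + b)/(6LEI) = 260.7/EI
  at Q: point load 95 at a = 4.2: Pab(L + a)/(6LEI) = 297.9/EI
  at P: point load 36 at a = 3.5: Pab(L + b)/(6LEI) = 110.2/EI
  at Q: point load 36 at a = 3.5: Pab(L + a)/(6LEI) = 110.2/EI
  θ_P0 = 370.9/EI,  θ_Q0 = 408.2/EI
Flexibility coefficients: a unit moment at one end gives L/(3EI) there and L/(6EI) at the far end, so f₁₁ = f₂₂ = 2.333/EI and f₁₂ = f₂₁ = 1.167/EI.
Compatibility — zero rotation at each built-in end:
  2.333 M_P + 1.167 M_Q = 370.9
  1.167 M_P + 2.333 M_Q = 408.2
Solving the pair gives M_P = 95.34 kN·m and M_Q = 127.3 kN·m (hogging).

M_Q = 127.3 kN·m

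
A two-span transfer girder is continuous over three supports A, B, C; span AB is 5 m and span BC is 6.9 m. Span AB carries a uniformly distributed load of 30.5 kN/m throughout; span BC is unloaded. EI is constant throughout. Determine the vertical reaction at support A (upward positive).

Insert a hinge at B; M_B is the redundant, and each span becomes simply supported.
End slopes at the hinge B, treating each span as simply supported:
  span AB: UDL 30.5: wL³/(24EI) = 158.9/EI
  relative rotation θ_0 = (158.9 + 0)/EI = 158.9/EI
A unit hogging moment at B produces rotation L₁/(3EI) + L₂/(3EI) = 3.967/EI.
Slope continuity at B: θ_0 = M_B·3.967/EI, so M_B = 158.9/3.967 = 40.05 kN·m (hogging).
Span AB, ΣM about A with M_B applied at B: R_B^{AB}·5 = 381.2 + 40.05, so R_B^{AB} = 84.26 kN and R_A = 152.5 − 84.26 = 68.24 kN.

R_A = 68.24 kN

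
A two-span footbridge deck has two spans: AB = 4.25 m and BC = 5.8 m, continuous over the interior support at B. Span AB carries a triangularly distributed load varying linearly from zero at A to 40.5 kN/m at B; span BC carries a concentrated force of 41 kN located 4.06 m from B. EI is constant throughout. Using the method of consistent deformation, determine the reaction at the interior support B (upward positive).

R_B = 85.72 kN

Take M_B as the redundant. Released structure: two simple spans AB and BC with a hinge at B.
End slopes at the hinge B, treating each span as simply supported:
  span AB: triangular load, peak 40.5: w₀L³/(45EI) = 69.09/EI
  span BC: point load 41 at a = 4.06: Pab(L + b)/(6LEI) = 62.76/EI
  relative rotation θ_0 = (69.09 + 62.76)/EI = 131.8/EI
A unit hogging moment at B produces rotation L₁/(3EI) + L₂/(3EI) = 3.35/EI.
Compatibility: M_B·(L₁+L₂)/(3EI) = θ_0, giving M_B = 39.36 kN·m (hogging).
Span AB, ΣM about A with M_B applied at B: R_B^{AB}·4.25 = 243.8 + 39.36, so R_B^{AB} = 66.64 kN and R_A = 86.06 − 66.64 = 19.43 kN.
Span BC, ΣM about C: R_B^{BC}·5.8 = 71.34 + 39.36, so R_B^{BC} = 19.09 kN and R_C = 41 − 19.09 = 21.91 kN.
R_B = 66.64 + 19.09 = 85.72 kN.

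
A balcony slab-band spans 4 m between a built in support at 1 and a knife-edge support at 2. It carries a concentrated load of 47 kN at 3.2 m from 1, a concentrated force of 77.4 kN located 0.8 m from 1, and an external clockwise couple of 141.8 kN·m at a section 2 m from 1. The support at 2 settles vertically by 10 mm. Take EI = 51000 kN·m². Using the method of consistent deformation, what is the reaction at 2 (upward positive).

Remove the prop at 2; the released (primary) structure is a cantilever built in at 1.
Free-end deflection of the primary structure under the applied loading (downward +):
  point load 47 at a = 3.2: Pa²(3L − a)/(6EI) = 705.9/EI
  point load 77.4 at a = 0.8: Pa²(3L − a)/(6EI) = 92.47/EI
  clockwise couple 141.8 at a = 2: M₀a(2L − a)/(2EI) = 850.8/EI
  δ_0 = 1649/EI
Tip deflection under a unit load at 2: L³/(3EI) = 21.33/EI.
With EI = 51000 kN·m²: δ_0 = 0.032336 m and δ_{22} = 0.000418 m/kN.
Compatibility — the beam at 2 must follow the support down by 0.01 m: δ_0 − R_2·δ_{22} = 0.01, so R_2 = (0.032336 − 0.01)/0.000418 = 53.4 kN.

R_2 = 53.4 kN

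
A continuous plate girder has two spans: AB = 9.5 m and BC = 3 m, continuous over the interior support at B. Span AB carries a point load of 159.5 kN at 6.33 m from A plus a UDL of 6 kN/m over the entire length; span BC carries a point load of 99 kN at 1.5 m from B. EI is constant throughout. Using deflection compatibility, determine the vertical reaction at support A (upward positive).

R_A = 52.45 kN

Take M_B as the redundant. Released structure: two simple spans AB and BC with a hinge at B.
Rotations at B on the released spans (each span's end-slope, ×1/EI):
  span AB: point load 159.5 at a = 6.33: Pab(L + a)/(6LEI) = 888.9/EI
  span AB: UDL 6: wL³/(24EI) = 214.3/EI
  span BC: point load 99 at a = 1.5: Pab(L + b)/(6LEI) = 55.69/EI
  relative rotation θ_0 = (1103 + 55.69)/EI = 1159/EI
A unit hogging moment at B produces rotation L₁/(3EI) + L₂/(3EI) = 4.167/EI.
Compatibility: M_B·(L₁+L₂)/(3EI) = θ_0, giving M_B = 278.1 kN·m (hogging).
Span AB, ΣM about A with M_B applied at B: R_B^{AB}·9.5 = 1280 + 278.1, so R_B^{AB} = 164.1 kN and R_A = 216.5 − 164.1 = 52.45 kN.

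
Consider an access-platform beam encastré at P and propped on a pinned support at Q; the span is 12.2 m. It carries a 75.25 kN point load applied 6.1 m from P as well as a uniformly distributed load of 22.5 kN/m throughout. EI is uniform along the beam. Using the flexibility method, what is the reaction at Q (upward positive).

Release the roller at Q. Primary structure: cantilever fixed at P.
Free-end deflection of the primary structure under the applied loading (downward +):
  point load 75.25 at a = 6.1: Pa²(3L − a)/(6EI) = 14234/EI
  UDL 22.5: wL⁴/(8EI) = 62306/EI
  δ_0 = 76540/EI
Flexibility coefficient — unit upward force at Q: δ_{QQ} = L³/(3EI) = 605.3/EI.
Compatibility at Q: δ_0 − R_Q·δ_{QQ} = 0, so R_Q = 76540/605.3 = 126.5 kN.

R_Q = 126.5 kN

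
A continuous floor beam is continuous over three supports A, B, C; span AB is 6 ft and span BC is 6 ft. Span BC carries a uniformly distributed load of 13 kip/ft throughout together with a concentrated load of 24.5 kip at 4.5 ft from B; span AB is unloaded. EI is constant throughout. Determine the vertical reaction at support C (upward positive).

Insert a hinge at B; M_B is the redundant, and each span becomes simply supported.
Discontinuity in slope at B on the released structure — sum the simple-span end rotations:
  span BC: UDL 13: wL³/(24EI) = 117/EI
  span BC: point load 24.5 at a = 4.5: Pab(L + b)/(6LEI) = 34.45/EI
  relative rotation θ_0 = (0 + 151.5)/EI = 151.5/EI
A unit hogging moment at B produces rotation L₁/(3EI) + L₂/(3EI) = 4/EI.
Slope continuity at B: θ_0 = M_B·4/EI, so M_B = 151.5/4 = 37.86 kip·ft (hogging).
Span BC, ΣM about C: R_B^{BC}·6 = 270.8 + 37.86, so R_B^{BC} = 51.44 kip and R_C = 102.5 − 51.44 = 51.06 kip.

R_C = 51.06 kip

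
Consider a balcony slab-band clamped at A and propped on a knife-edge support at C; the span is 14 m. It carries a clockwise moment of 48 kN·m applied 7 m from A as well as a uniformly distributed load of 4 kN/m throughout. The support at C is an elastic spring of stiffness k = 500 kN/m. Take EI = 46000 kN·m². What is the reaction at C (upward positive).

Take the reaction at C as the redundant and release it; the primary structure is a cantilever fixed at A.
Free-end deflection of the primary structure under the applied loading (downward +):
  clockwise couple 48 at a = 7: M₀a(2L − a)/(2EI) = 3528/EI
  UDL 4: wL⁴/(8EI) = 19208/EI
  δ_0 = 22736/EI
Tip deflection under a unit load at C: L³/(3EI) = 914.7/EI.
With EI = 46000 kN·m²: δ_0 = 0.49426 m and δ_{CC} = 0.019884 m/kN.
Compatibility — the spring shortens by R_C/k under the reaction it provides: δ_0 − R_C·δ_{CC} = R_C/k. With 1/k = 0.002 m/kN, R_C = δ_0 / (δ_{CC} + 1/k) = 0.49426 / (0.019884 + 0.002) = 22.59 kN.

R_C = 22.59 kN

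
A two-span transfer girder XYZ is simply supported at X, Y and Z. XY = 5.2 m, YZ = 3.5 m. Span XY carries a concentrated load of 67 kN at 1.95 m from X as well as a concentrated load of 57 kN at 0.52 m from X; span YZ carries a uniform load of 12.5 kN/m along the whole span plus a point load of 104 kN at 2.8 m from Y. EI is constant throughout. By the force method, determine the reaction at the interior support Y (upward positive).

R_Y = 104.1 kN

Take M_Y as the redundant. Released structure: two simple spans XY and YZ with a hinge at Y.
Discontinuity in slope at Y on the released structure — sum the simple-span end rotations:
  span XY: point load 67 at a = 1.95: Pab(L + a)/(6LEI) = 97.31/EI
  span XY: point load 57 at a = 0.52: Pab(L + a)/(6LEI) = 25.43/EI
  span YZ: UDL 12.5: wL³/(24EI) = 22.33/EI
  span YZ: point load 104 at a = 2.8: Pab(L + b)/(6LEI) = 40.77/EI
  relative rotation θ_0 = (122.7 + 63.1)/EI = 185.8/EI
A unit hogging moment at Y produces rotation L₁/(3EI) + L₂/(3EI) = 2.9/EI.
Compatibility: M_Y·(L₁+L₂)/(3EI) = θ_0, giving M_Y = 64.08 kN·m (hogging).
Span XY, ΣM about X with M_Y applied at Y: R_Y^{XY}·5.2 = 160.3 + 64.08, so R_Y^{XY} = 43.15 kN and R_X = 124 − 43.15 = 80.85 kN.
Span YZ, ΣM about Z: R_Y^{YZ}·3.5 = 149.4 + 64.08, so R_Y^{YZ} = 60.98 kN and R_Z = 147.8 − 60.98 = 86.77 kN.
R_Y = 43.15 + 60.98 = 104.1 kN.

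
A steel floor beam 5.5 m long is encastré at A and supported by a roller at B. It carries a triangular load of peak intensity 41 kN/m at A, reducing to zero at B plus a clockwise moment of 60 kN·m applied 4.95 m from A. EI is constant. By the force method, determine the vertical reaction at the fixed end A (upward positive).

R_A = 74 kN

Release the roller at B. Primary structure: cantilever fixed at A.
Primary-structure tip deflection at B by superposition:
  triangular load, peak 41 at the fixed end: w₀L⁴/(30EI) = 1251/EI
  clockwise couple 60 at a = 4.95: M₀a(2L − a)/(2EI) = 898.4/EI
  δ_0 = 2149/EI
Flexibility coefficient — unit upward force at B: δ_{BB} = L³/(3EI) = 55.46/EI.
The prop prevents deflection at B: R_B = δ_0/δ_{BB} = 2149/55.46 = 38.75 kN.
Vertical equilibrium: R_A = ΣP − R_B = 112.8 − 38.75 = 74 kN.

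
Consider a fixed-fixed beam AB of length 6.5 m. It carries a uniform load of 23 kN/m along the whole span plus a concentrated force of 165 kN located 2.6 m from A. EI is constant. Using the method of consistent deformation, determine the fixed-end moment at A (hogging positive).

Release both end moments; the primary structure is a simply-supported span AB with redundants M_A and M_B.
End rotations of the released simple span under the applied load (×1/EI):
  at A: UDL 23: wL³/(24EI) = 263.2/EI
  at B: UDL 23: wL³/(24EI) = 263.2/EI
  at A: point load 165 at a = 2.6: Pab(L + b)/(6LEI) = 446.2/EI
  at B: point load 165 at a = 2.6: Pab(L + a)/(6LEI) = 390.4/EI
  θ_A0 = 709.3/EI,  θ_B0 = 653.6/EI
Flexibility coefficients: a unit moment at one end gives L/(3EI) there and L/(6EI) at the far end, so f₁₁ = f₂₂ = 2.167/EI and f₁₂ = f₂₁ = 1.083/EI.
Compatibility — zero rotation at each built-in end:
  2.167 M_A + 1.083 M_B = 709.3
  1.083 M_A + 2.167 M_B = 653.6
Solving the pair gives M_A = 235.4 kN·m and M_B = 183.9 kN·m (hogging).

M_A = 235.4 kN·m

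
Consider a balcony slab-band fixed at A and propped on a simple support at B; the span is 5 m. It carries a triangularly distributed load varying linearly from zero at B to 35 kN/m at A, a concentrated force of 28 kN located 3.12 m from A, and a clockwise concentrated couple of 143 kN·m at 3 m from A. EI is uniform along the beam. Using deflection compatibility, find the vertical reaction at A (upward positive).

R_A = 49.01 kN

Take the reaction at B as the redundant and release it; the primary structure is a cantilever fixed at A.
Deflection at B on the released cantilever, summing each load's contribution:
  triangular load, peak 35 at the fixed end: w₀L⁴/(30EI) = 729.2/EI
  point load 28 at a = 3.12: Pa²(3L − a)/(6EI) = 539.7/EI
  clockwise couple 143 at a = 3: M₀a(2L − a)/(2EI) = 1502/EI
  δ_0 = 2770/EI
Flexibility coefficient — unit upward force at B: δ_{BB} = L³/(3EI) = 41.67/EI.
Compatibility at B: δ_0 − R_B·δ_{BB} = 0, so R_B = 2770/41.67 = 66.49 kN.
Vertical equilibrium: R_A = ΣP − R_B = 115.5 − 66.49 = 49.01 kN.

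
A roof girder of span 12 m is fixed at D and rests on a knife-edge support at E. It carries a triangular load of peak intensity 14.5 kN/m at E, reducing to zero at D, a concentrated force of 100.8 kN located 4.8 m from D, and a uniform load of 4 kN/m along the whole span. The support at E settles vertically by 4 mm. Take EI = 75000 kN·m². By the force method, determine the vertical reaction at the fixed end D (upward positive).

Choose R_E as the redundant. The primary structure is the cantilever fixed at D.
Primary-structure tip deflection at E by superposition:
  triangular load, peak 14.5 at the free end: 11w₀L⁴/(120EI) = 27562/EI
  point load 100.8 at a = 4.8: Pa²(3L − a)/(6EI) = 12077/EI
  UDL 4: wL⁴/(8EI) = 10368/EI
  δ_0 = 50006/EI
Tip deflection under a unit load at E: L³/(3EI) = 576/EI.
With EI = 75000 kN·m²: δ_0 = 0.66675 m and δ_{EE} = 0.00768 m/kN.
Compatibility — the beam at E must follow the support down by 0.004 m: δ_0 − R_E·δ_{EE} = 0.004, so R_E = (0.66675 − 0.004)/0.00768 = 86.3 kN.
Vertical equilibrium: R_D = ΣP − R_E = 235.8 − 86.3 = 149.5 kN.

R_D = 149.5 kN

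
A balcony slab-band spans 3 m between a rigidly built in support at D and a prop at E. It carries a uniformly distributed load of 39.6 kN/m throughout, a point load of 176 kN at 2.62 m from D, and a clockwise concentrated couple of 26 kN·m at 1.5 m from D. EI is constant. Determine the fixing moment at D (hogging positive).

Take the reaction at E as the redundant and release it; the primary structure is a cantilever fixed at D.
Primary-structure tip deflection at E by superposition:
  UDL 39.6: wL⁴/(8EI) = 400.9/EI
  point load 176 at a = 2.62: Pa²(3L − a)/(6EI) = 1285/EI
  clockwise couple 26 at a = 1.5: M₀a(2L − a)/(2EI) = 87.75/EI
  δ_0 = 1773/EI
Flexibility coefficient — unit upward force at E: δ_{EE} = L³/(3EI) = 9/EI.
The prop prevents deflection at E: R_E = δ_0/δ_{EE} = 1773/9 = 197 kN.
Moment equilibrium about D: M_D = Σ(load moments about D) − R_E·L = 665.3 − 197×3 = 74.2 kN·m.

M_D = 74.2 kN·m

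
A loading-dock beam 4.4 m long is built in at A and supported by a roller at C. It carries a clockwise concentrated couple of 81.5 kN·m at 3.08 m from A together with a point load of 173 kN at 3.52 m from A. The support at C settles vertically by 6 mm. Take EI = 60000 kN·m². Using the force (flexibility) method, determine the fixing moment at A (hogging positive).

M_A = 99.11 kN·m

Release the roller at C. Primary structure: cantilever fixed at A.
Primary-structure tip deflection at C by superposition:
  clockwise couple 81.5 at a = 3.08: M₀a(2L − a)/(2EI) = 717.9/EI
  point load 173 at a = 3.52: Pa²(3L − a)/(6EI) = 3458/EI
  δ_0 = 4176/EI
Flexibility coefficient — unit upward force at C: δ_{CC} = L³/(3EI) = 28.39/EI.
With EI = 60000 kN·m²: δ_0 = 0.069603 m and δ_{CC} = 0.000473 m/kN.
Compatibility — the beam at C must follow the support down by 0.006 m: δ_0 − R_C·δ_{CC} = 0.006, so R_C = (0.069603 − 0.006)/0.000473 = 134.4 kN.
Moment equilibrium about A: M_A = Σ(load moments about A) − R_C·L = 690.5 − 134.4×4.4 = 99.11 kN·m.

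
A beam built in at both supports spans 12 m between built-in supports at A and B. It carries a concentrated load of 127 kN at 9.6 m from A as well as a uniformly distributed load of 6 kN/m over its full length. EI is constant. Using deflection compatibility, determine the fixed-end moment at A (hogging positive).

M_A = 120.8 kN·m

Release both end moments; the primary structure is a simply-supported span AB with redundants M_A and M_B.
End rotations of the released simple span under the applied load (×1/EI):
  at A: point load 127 at a = 9.6: Pab(L + b)/(6LEI) = 585.2/EI
  at B: point load 127 at a = 9.6: Pab(L + a)/(6LEI) = 877.8/EI
  at A: UDL 6: wL³/(24EI) = 432/EI
  at B: UDL 6: wL³/(24EI) = 432/EI
  θ_A0 = 1017/EI,  θ_B0 = 1310/EI
Flexibility coefficients: a unit moment at one end gives L/(3EI) there and L/(6EI) at the far end, so f₁₁ = f₂₂ = 4/EI and f₁₂ = f₂₁ = 2/EI.
Compatibility — zero rotation at each built-in end:
  4 M_A + 2 M_B = 1017
  2 M_A + 4 M_B = 1310
Solving the pair gives M_A = 120.8 kN·m and M_B = 267.1 kN·m (hogging).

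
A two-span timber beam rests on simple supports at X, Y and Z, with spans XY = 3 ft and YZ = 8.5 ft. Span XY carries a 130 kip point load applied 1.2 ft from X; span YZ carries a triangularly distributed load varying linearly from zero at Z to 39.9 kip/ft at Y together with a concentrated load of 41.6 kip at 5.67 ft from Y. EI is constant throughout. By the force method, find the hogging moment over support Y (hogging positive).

Insert a hinge at Y; M_Y is the redundant, and each span becomes simply supported.
Rotations at Y on the released spans (each span's end-slope, ×1/EI):
  span XY: point load 130 at a = 1.2: Pab(L + a)/(6LEI) = 65.52/EI
  span YZ: triangular load, peak 39.9: w₀L³/(45EI) = 544.5/EI
  span YZ: point load 41.6 at a = 5.67: Pab(L + b)/(6LEI) = 148.3/EI
  relative rotation θ_0 = (65.52 + 692.8)/EI = 758.3/EI
A unit hogging moment at Y produces rotation L₁/(3EI) + L₂/(3EI) = 3.833/EI.
Slope continuity at Y: θ_0 = M_Y·3.833/EI, so M_Y = 758.3/3.833 = 197.8 kip·ft (hogging).

M_Y = 197.8 kip·ft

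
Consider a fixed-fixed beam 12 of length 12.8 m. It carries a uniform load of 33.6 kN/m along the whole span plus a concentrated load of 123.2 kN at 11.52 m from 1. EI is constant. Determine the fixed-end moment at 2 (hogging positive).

M_2 = 586.5 kN·m

Take the two fixed-end moments M_1, M_2 as redundants; the released structure is the simple span 12.
Simple-span end rotations at 1 and 2 under the given loads:
  at 1: UDL 33.6: wL³/(24EI) = 2936/EI
  at 2: UDL 33.6: wL³/(24EI) = 2936/EI
  at 1: point load 123.2 at a = 11.52: Pab(L + b)/(6LEI) = 333.1/EI
  at 2: point load 123.2 at a = 11.52: Pab(L + a)/(6LEI) = 575.3/EI
  θ_10 = 3269/EI,  θ_20 = 3511/EI
Flexibility coefficients: a unit moment at one end gives L/(3EI) there and L/(6EI) at the far end, so f₁₁ = f₂₂ = 4.267/EI and f₁₂ = f₂₁ = 2.133/EI.
Compatibility — zero rotation at each built-in end:
  4.267 M_1 + 2.133 M_2 = 3269
  2.133 M_1 + 4.267 M_2 = 3511
Solving the pair gives M_1 = 472.9 kN·m and M_2 = 586.5 kN·m (hogging).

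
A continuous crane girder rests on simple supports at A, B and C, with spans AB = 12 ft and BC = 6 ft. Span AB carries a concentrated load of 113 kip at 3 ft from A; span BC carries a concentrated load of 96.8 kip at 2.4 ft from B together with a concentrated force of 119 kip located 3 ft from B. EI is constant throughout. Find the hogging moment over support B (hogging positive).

Take M_B as the redundant. Released structure: two simple spans AB and BC with a hinge at B.
Discontinuity in slope at B on the released structure — sum the simple-span end rotations:
  span AB: point load 113 at a = 3: Pab(L + a)/(6LEI) = 635.6/EI
  span BC: point load 96.8 at a = 2.4: Pab(L + b)/(6LEI) = 223/EI
  span BC: point load 119 at a = 3: Pab(L + b)/(6LEI) = 267.8/EI
  relative rotation θ_0 = (635.6 + 490.8)/EI = 1126/EI
A unit hogging moment at B produces rotation L₁/(3EI) + L₂/(3EI) = 6/EI.
Slope continuity at B: θ_0 = M_B·6/EI, so M_B = 1126/6 = 187.7 kip·ft (hogging).

M_B = 187.7 kip·ft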